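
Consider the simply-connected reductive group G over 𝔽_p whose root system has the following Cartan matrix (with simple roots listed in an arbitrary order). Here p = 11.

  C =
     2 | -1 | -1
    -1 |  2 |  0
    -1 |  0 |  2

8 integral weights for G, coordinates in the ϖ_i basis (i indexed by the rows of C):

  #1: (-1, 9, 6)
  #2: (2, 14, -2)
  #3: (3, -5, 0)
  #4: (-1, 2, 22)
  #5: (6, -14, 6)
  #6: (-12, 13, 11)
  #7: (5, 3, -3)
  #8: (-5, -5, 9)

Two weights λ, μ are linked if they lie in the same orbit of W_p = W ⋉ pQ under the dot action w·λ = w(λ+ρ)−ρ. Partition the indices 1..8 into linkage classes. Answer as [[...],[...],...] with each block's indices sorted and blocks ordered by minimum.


Type A_3, rank 3, |W|=24; reorder rows/cols to standard.

λ_j+ρ reflected into Ā_11 (⟨·,θ^∨⟩≤11); 3-tuples as given:

  1: (0, 4, 1)
  2: (4, 4, 2)
  3: (0, 4, 1)
  4: (7, 1, 3)
  5: (4, 4, 2)
  6: (7, 1, 3)
  7: (4, 4, 2)
  8: (4, 4, 2)

The 8 indices split into 3 linkage classes (same alcove rep ⇔ same W_11-dot-orbit):

[[1, 3], [2, 5, 7, 8], [4, 6]]


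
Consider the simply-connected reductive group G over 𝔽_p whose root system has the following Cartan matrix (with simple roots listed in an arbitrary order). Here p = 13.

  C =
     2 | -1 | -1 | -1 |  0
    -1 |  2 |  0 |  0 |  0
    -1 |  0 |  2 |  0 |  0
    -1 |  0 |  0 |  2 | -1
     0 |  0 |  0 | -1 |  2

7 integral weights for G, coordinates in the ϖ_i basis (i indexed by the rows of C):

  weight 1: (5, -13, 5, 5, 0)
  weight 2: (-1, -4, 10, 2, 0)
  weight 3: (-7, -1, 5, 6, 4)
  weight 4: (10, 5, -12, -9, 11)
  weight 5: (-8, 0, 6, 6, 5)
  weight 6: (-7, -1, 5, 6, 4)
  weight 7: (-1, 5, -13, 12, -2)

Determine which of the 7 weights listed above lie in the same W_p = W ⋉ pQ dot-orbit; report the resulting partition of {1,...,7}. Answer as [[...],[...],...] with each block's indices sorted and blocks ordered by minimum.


D_5 Cartan matrix, 5 simple roots permuted; ρ=(1,1,1,1,1).

λ_j+ρ reflected into Ā_13 (⟨·,θ^∨⟩≤13); 5-tuples as given:

  λ_1+ρ ↦ (0, 6, 0, 1, 5)
  λ_2+ρ ↦ (1, 0, 8, 1, 1)
  λ_3+ρ ↦ (0, 6, 0, 1, 5)
  λ_4+ρ ↦ (2, 0, 1, 2, 4)
  λ_5+ρ ↦ (0, 6, 0, 1, 5)
  λ_6+ρ ↦ (0, 6, 0, 1, 5)
  λ_7+ρ ↦ (0, 6, 0, 1, 5)

These 7 weights hit 3 W_13-dot-orbits; sizes (5, 1, 1):

[[1, 3, 5, 6, 7], [2], [4]]


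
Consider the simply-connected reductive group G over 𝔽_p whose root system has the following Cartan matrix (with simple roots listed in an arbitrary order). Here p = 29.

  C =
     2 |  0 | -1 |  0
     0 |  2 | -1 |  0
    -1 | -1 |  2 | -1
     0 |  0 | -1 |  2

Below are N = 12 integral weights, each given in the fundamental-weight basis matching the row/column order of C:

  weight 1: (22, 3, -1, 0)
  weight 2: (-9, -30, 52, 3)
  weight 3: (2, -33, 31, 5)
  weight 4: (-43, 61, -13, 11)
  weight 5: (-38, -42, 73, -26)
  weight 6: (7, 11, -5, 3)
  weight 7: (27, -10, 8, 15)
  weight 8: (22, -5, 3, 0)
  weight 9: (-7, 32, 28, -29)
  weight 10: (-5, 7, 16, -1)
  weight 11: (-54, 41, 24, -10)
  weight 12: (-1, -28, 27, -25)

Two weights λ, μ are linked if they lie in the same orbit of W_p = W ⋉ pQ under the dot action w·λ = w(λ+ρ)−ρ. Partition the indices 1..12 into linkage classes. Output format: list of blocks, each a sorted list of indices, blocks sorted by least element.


C ↔ D_4 under row/col permutation; |W(D_4)| = 192.

Alcove-folded reps (p=29, 12 weights, presented ϖ-order):

  λ_1 → (23, 4, 0, 1)
  λ_2 → (4, 15, 1, 8)
  λ_3 → (6, 17, 0, 3)
  λ_4 → (4, 8, 4, 0)
  λ_5 → (4, 8, 4, 0)
  λ_6 → (4, 8, 4, 0)
  λ_7 → (4, 15, 1, 8)
  λ_8 → (23, 4, 0, 1)
  λ_9 → (23, 4, 0, 1)
  λ_10 → (4, 8, 4, 0)
  λ_11 → (4, 15, 1, 8)
  λ_12 → (23, 4, 0, 1)

Grouping the 12 weights by Ā_29-representative: 4 linkage classes.

[[1, 8, 9, 12], [2, 7, 11], [3], [4, 5, 6, 10]]


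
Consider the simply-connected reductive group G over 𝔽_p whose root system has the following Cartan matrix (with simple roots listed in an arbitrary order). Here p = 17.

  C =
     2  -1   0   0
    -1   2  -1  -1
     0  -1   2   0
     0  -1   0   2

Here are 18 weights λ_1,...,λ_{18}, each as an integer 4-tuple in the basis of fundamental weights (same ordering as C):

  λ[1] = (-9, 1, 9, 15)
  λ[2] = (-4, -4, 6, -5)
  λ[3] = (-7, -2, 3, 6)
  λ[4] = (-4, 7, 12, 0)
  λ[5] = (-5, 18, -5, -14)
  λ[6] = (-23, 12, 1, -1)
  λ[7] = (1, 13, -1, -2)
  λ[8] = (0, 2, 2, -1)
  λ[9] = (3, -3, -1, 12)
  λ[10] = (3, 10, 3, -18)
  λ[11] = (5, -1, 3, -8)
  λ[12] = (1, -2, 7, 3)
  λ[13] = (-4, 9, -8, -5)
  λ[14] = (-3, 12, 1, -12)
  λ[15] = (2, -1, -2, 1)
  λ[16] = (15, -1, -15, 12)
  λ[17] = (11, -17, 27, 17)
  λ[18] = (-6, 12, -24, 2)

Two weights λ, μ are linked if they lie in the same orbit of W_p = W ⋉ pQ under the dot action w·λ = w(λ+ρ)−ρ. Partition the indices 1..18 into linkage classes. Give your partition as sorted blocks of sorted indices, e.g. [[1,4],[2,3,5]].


Dynkin diagram of C (from the 6 off-diagonal −1 entries): D_4.

Ā_17 reps of the 18 weights (D_4, coords as presented):

    [1] (3, 1, 1, 5)
    [2] (1, 3, 3, 0)
    [3] (1, 3, 3, 0)
    [4] (1, 1, 7, 3)
    [5] (2, 0, 2, 11)
    [6] (6, 2, 0, 2)
    [7] (2, 1, 0, 1)
    [8] (1, 3, 3, 0)
    [9] (2, 0, 2, 11)
    [10] (2, 0, 2, 11)
    [11] (1, 3, 3, 0)
    [12] (1, 1, 7, 3)
    [13] (1, 3, 3, 0)
    [14] (2, 0, 2, 11)
    [15] (2, 1, 0, 1)
    [16] (2, 1, 0, 1)
    [17] (1, 1, 7, 3)
    [18] (3, 1, 1, 5)

These 18 weights hit 6 W_17-dot-orbits; sizes (2, 5, 3, 4, 1, 3):

[[1, 18], [2, 3, 8, 11, 13], [4, 12, 17], [5, 9, 10, 14], [6], [7, 15, 16]]


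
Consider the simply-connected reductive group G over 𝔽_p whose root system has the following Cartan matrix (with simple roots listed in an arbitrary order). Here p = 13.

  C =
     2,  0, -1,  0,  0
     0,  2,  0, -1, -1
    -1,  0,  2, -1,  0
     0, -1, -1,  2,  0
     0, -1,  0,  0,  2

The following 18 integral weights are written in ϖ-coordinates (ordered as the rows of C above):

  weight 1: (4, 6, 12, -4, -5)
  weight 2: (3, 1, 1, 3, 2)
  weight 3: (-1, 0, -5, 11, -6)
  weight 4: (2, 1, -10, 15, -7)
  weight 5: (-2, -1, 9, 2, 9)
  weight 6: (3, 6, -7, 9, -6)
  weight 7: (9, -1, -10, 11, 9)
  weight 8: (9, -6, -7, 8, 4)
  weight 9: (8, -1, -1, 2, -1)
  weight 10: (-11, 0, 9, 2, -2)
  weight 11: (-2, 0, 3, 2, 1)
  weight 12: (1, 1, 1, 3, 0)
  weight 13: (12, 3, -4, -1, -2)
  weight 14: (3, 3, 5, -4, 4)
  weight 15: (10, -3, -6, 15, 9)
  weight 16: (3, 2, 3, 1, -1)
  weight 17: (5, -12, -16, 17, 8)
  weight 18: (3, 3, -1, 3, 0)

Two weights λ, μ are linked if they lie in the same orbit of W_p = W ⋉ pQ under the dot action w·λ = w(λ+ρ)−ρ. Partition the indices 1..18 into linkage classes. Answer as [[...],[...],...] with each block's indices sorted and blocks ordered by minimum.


A_5 Cartan matrix, 5 simple roots permuted; ρ=(1,1,1,1,1).

Alcove-folded reps (p=13, 18 weights, presented ϖ-order):

  λ_1 → (4, 3, 4, 2, 0) · λ_2 → (2, 2, 2, 4, 1) · λ_3 → (4, 4, 0, 4, 1) · λ_4 → (1, 1, 3, 3, 3) · λ_5 → (9, 0, 0, 3, 0) · λ_6 → (2, 2, 2, 4, 1) · λ_7 → (9, 0, 0, 3, 0) · λ_8 → (4, 3, 4, 2, 0) · λ_9 → (9, 0, 0, 3, 0) · λ_10 → (9, 0, 0, 3, 0) · λ_11 → (1, 1, 3, 3, 2) · λ_12 → (2, 2, 2, 4, 1) · λ_13 → (9, 0, 0, 3, 0) · λ_14 → (1, 1, 3, 3, 2) · λ_15 → (2, 2, 2, 4, 1) · λ_16 → (4, 3, 4, 2, 0) · λ_17 → (2, 2, 2, 4, 1) · λ_18 → (4, 4, 0, 4, 1)

The 18 indices split into 6 linkage classes (same alcove rep ⇔ same W_13-dot-orbit):

[[1, 8, 16], [2, 6, 12, 15, 17], [3, 18], [4], [5, 7, 9, 10, 13], [11, 14]]


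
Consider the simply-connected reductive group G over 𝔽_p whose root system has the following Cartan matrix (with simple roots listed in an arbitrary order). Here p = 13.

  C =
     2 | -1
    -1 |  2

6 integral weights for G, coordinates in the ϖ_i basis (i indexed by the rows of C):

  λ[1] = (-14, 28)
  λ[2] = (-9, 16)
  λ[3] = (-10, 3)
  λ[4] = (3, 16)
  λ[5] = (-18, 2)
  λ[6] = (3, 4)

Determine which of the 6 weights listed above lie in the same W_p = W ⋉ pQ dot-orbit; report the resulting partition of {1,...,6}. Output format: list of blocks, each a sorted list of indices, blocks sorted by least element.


Dynkin diagram of C (from the 2 off-diagonal −1 entries): A_2.

Folding the 6 weights λ_j+ρ into Ā_13 (reps in the given 2-coord order):

    1: (0, 3)
    2: (4, 5)
    3: (4, 5)
    4: (4, 5)
    5: (1, 9)
    6: (4, 5)

Linkage partition of the 6 weights (3 classes, p=13):

[[1], [2, 3, 4, 6], [5]]


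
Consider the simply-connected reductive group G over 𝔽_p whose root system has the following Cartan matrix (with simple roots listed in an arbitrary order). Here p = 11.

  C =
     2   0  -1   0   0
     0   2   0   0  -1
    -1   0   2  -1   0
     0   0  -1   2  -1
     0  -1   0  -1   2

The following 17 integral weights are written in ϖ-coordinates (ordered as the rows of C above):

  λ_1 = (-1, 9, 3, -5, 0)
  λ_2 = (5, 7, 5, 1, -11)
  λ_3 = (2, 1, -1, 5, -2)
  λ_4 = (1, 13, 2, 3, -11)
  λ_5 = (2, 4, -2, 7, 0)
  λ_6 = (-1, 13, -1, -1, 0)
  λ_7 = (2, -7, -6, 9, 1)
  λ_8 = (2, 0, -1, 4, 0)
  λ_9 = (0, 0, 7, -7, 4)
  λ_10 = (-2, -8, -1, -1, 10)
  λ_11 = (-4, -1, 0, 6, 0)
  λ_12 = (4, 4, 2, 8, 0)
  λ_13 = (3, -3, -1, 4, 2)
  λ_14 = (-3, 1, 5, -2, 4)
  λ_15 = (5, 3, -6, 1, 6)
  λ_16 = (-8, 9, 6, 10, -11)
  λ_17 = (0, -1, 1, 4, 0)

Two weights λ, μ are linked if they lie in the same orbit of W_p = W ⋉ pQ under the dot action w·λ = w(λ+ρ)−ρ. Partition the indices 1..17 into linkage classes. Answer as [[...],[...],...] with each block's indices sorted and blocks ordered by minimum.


Dynkin diagram of C (from the 8 off-diagonal −1 entries): A_5.

Alcove-folded reps (p=11, 17 weights, presented ϖ-order):

  λ_1 → (0, 7, 0, 1, 3);  λ_2 → (1, 0, 2, 5, 1);  λ_3 → (3, 1, 0, 5, 1);  λ_4 → (2, 1, 0, 3, 4);  λ_5 → (1, 0, 2, 5, 1);  λ_6 → (0, 7, 0, 1, 3);  λ_7 → (1, 1, 3, 1, 4);  λ_8 → (3, 1, 0, 5, 1);  λ_9 → (1, 0, 2, 5, 1);  λ_10 → (0, 7, 0, 1, 3);  λ_11 → (1, 0, 2, 5, 1);  λ_12 → (1, 1, 3, 1, 4);  λ_13 → (3, 1, 0, 5, 1);  λ_14 → (1, 1, 3, 1, 4);  λ_15 → (2, 1, 0, 3, 4);  λ_16 → (0, 7, 0, 1, 3);  λ_17 → (1, 0, 2, 5, 1)

Grouping the 17 weights by Ā_11-representative: 5 linkage classes.

[[1, 6, 10, 16], [2, 5, 9, 11, 17], [3, 8, 13], [4, 15], [7, 12, 14]]


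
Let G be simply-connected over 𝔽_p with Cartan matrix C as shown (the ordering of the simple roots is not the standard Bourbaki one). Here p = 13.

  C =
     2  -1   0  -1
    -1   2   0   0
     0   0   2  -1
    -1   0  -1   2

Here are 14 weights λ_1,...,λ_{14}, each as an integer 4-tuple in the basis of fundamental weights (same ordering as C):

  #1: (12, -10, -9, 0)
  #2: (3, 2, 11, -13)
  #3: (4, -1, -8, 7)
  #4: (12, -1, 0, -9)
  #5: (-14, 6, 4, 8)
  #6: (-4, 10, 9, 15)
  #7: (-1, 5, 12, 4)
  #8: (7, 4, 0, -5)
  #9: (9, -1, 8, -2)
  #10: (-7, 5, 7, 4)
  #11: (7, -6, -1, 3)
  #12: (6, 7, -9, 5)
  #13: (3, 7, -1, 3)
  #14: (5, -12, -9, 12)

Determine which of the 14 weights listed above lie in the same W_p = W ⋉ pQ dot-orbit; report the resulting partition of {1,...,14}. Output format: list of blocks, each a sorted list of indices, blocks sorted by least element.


Root system A_4: the 4×4 matrix C matches after relabeling.

Ā_13 reps of the 14 weights (A_4, coords as presented):

  λ_1+ρ ↦ (3, 5, 0, 4);  λ_2+ρ ↦ (3, 5, 0, 4);  λ_3+ρ ↦ (5, 0, 7, 1);  λ_4+ρ ↦ (5, 0, 7, 1);  λ_5+ρ ↦ (3, 5, 0, 4);  λ_6+ρ ↦ (2, 0, 0, 8);  λ_7+ρ ↦ (5, 0, 2, 0);  λ_8+ρ ↦ (4, 5, 3, 1);  λ_9+ρ ↦ (4, 5, 3, 1);  λ_10+ρ ↦ (5, 0, 7, 1);  λ_11+ρ ↦ (3, 5, 0, 4);  λ_12+ρ ↦ (5, 0, 2, 0);  λ_13+ρ ↦ (4, 5, 3, 1);  λ_14+ρ ↦ (5, 0, 2, 0)

The 14 indices split into 5 linkage classes (same alcove rep ⇔ same W_13-dot-orbit):

[[1, 2, 5, 11], [3, 4, 10], [6], [7, 12, 14], [8, 9, 13]]


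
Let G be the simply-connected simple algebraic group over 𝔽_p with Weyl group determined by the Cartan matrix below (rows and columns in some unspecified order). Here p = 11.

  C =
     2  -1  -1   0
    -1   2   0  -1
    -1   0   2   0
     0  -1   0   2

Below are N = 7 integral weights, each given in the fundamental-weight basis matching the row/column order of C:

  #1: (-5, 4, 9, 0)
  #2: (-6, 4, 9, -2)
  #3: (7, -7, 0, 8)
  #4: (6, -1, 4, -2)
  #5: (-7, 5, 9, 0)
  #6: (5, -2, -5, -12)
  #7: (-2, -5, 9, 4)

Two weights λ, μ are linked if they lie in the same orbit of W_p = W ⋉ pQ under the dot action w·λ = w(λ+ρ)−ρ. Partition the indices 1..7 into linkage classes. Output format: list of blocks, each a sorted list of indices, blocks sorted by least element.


Cartan matrix: type A_4 (|W|=120); un-permuting the 4 rows.

Alcove-folded reps (p=11, 7 weights, presented ϖ-order):

  1: (4, 1, 5, 0)
  2: (4, 1, 5, 0)
  3: (2, 6, 0, 2)
  4: (6, 0, 4, 1)
  5: (6, 0, 4, 1)
  6: (4, 1, 5, 0)
  7: (4, 1, 5, 0)

These 7 weights hit 3 W_11-dot-orbits; sizes (4, 1, 2):

[[1, 2, 6, 7], [3], [4, 5]]


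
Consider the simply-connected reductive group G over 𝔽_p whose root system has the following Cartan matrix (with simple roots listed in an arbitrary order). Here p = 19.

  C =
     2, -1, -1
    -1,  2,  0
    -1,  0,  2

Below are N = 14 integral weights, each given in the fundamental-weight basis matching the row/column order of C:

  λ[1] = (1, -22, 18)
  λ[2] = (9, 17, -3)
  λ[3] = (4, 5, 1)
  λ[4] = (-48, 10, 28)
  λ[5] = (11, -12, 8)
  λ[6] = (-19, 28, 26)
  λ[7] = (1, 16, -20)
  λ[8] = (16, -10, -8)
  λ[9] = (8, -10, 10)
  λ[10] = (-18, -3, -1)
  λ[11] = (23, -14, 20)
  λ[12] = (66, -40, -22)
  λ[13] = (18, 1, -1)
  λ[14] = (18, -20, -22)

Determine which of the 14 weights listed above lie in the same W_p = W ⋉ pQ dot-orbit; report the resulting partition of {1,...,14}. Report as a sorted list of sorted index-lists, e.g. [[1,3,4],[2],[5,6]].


Root system A_3: the 3×3 matrix C matches after relabeling.

λ_j+ρ reflected into Ā_19 (⟨·,θ^∨⟩≤19); 3-tuples as given:

    λ_1+ρ ↦ (17, 0, 2)
    λ_2+ρ ↦ (1, 9, 7)
    λ_3+ρ ↦ (5, 6, 2)
    λ_4+ρ ↦ (1, 9, 7)
    λ_5+ρ ↦ (1, 9, 7)
    λ_6+ρ ↦ (0, 8, 10)
    λ_7+ρ ↦ (17, 0, 2)
    λ_8+ρ ↦ (1, 9, 7)
    λ_9+ρ ↦ (0, 8, 10)
    λ_10+ρ ↦ (17, 0, 2)
    λ_11+ρ ↦ (5, 6, 2)
    λ_12+ρ ↦ (1, 9, 7)
    λ_13+ρ ↦ (17, 0, 2)
    λ_14+ρ ↦ (17, 0, 2)

4 distinct reps among the 14 weights ⇒ 4 W_19-linkage classes:

[[1, 7, 10, 13, 14], [2, 4, 5, 8, 12], [3, 11], [6, 9]]


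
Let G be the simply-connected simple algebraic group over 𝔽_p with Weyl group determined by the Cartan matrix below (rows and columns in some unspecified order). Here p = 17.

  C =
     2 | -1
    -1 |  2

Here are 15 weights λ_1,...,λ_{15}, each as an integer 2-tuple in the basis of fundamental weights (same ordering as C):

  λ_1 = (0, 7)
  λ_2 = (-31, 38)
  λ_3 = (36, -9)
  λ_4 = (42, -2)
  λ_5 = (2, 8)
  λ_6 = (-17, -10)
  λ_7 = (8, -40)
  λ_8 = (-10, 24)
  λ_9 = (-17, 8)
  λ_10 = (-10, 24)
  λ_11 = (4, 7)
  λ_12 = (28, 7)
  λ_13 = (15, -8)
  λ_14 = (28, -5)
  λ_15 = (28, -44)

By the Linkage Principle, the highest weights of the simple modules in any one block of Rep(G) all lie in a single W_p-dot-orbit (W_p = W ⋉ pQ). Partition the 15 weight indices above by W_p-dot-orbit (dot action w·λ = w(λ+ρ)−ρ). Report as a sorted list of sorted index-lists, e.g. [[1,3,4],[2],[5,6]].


Dynkin diagram of C (from the 2 off-diagonal −1 entries): A_2.

λ_j+ρ reflected into Ā_17 (⟨·,θ^∨⟩≤17); 2-tuples as given:

  λ_1+ρ ↦ (1, 8) · λ_2+ρ ↦ (5, 8) · λ_3+ρ ↦ (3, 9) · λ_4+ρ ↦ (1, 8) · λ_5+ρ ↦ (3, 9) · λ_6+ρ ↦ (1, 8) · λ_7+ρ ↦ (5, 8) · λ_8+ρ ↦ (1, 8) · λ_9+ρ ↦ (9, 7) · λ_10+ρ ↦ (1, 8) · λ_11+ρ ↦ (5, 8) · λ_12+ρ ↦ (3, 9) · λ_13+ρ ↦ (9, 7) · λ_14+ρ ↦ (5, 8) · λ_15+ρ ↦ (3, 9)

These 15 weights hit 4 W_17-dot-orbits; sizes (5, 4, 4, 2):

[[1, 4, 6, 8, 10], [2, 7, 11, 14], [3, 5, 12, 15], [9, 13]]


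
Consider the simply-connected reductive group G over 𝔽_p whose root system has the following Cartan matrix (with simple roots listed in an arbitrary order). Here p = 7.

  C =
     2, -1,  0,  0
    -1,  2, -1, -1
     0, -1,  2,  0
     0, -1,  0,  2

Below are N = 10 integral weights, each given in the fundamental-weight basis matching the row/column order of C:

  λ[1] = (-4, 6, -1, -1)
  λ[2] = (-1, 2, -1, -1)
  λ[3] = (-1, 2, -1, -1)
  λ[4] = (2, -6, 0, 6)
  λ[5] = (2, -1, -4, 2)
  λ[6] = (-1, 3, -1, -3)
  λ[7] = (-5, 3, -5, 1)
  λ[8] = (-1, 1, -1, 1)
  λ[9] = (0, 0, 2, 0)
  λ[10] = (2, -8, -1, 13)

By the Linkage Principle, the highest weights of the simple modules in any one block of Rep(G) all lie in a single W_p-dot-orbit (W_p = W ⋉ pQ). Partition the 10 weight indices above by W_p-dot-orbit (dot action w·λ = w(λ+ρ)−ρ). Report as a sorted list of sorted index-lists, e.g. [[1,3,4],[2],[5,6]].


Cartan matrix: type D_4 (|W|=192); un-permuting the 4 rows.

Ā_7 reps of the 10 weights (D_4, coords as presented):

  λ_1 → (3, 0, 0, 0);  λ_2 → (0, 3, 0, 0);  λ_3 → (0, 3, 0, 0);  λ_4 → (1, 1, 3, 1);  λ_5 → (0, 3, 0, 0);  λ_6 → (0, 2, 0, 2);  λ_7 → (0, 2, 0, 2);  λ_8 → (0, 2, 0, 2);  λ_9 → (1, 1, 3, 1);  λ_10 → (3, 0, 0, 0)

Linkage partition of the 10 weights (4 classes, p=7):

[[1, 10], [2, 3, 5], [4, 9], [6, 7, 8]]


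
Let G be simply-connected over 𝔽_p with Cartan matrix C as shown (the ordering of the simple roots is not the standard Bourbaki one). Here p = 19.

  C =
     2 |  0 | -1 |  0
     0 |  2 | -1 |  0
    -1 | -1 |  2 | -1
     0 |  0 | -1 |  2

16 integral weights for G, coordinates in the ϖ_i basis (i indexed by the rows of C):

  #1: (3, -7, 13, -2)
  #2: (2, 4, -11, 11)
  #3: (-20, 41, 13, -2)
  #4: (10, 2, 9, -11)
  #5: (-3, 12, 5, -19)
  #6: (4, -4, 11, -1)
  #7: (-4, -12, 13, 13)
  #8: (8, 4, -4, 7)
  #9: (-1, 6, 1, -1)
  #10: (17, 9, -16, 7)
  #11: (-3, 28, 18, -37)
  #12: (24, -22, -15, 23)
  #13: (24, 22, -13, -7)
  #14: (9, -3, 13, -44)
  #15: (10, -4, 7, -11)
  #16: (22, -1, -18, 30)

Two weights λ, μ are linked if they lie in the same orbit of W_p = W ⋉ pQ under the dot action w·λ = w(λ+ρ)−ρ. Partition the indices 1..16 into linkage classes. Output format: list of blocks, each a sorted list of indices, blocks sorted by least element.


Type D_4, rank 4, |W|=192; reorder rows/cols to standard.

Each λ_j+ρ reduced to Ā_19; 4-tuples below use C's row order:

    λ_1+ρ ↦ (4, 6, 1, 1)
    λ_2+ρ ↦ (5, 3, 2, 0)
    λ_3+ρ ↦ (12, 1, 1, 4)
    λ_4+ρ ↦ (6, 2, 3, 5)
    λ_5+ρ ↦ (12, 1, 1, 4)
    λ_6+ρ ↦ (5, 3, 2, 0)
    λ_7+ρ ↦ (6, 2, 3, 5)
    λ_8+ρ ↦ (6, 2, 3, 5)
    λ_9+ρ ↦ (0, 7, 2, 0)
    λ_10+ρ ↦ (3, 5, 1, 7)
    λ_11+ρ ↦ (0, 7, 2, 0)
    λ_12+ρ ↦ (6, 2, 3, 5)
    λ_13+ρ ↦ (4, 6, 1, 1)
    λ_14+ρ ↦ (5, 3, 2, 0)
    λ_15+ρ ↦ (6, 2, 3, 5)
    λ_16+ρ ↦ (12, 1, 1, 4)

The 16 indices split into 6 linkage classes (same alcove rep ⇔ same W_19-dot-orbit):

[[1, 13], [2, 6, 14], [3, 5, 16], [4, 7, 8, 12, 15], [9, 11], [10]]


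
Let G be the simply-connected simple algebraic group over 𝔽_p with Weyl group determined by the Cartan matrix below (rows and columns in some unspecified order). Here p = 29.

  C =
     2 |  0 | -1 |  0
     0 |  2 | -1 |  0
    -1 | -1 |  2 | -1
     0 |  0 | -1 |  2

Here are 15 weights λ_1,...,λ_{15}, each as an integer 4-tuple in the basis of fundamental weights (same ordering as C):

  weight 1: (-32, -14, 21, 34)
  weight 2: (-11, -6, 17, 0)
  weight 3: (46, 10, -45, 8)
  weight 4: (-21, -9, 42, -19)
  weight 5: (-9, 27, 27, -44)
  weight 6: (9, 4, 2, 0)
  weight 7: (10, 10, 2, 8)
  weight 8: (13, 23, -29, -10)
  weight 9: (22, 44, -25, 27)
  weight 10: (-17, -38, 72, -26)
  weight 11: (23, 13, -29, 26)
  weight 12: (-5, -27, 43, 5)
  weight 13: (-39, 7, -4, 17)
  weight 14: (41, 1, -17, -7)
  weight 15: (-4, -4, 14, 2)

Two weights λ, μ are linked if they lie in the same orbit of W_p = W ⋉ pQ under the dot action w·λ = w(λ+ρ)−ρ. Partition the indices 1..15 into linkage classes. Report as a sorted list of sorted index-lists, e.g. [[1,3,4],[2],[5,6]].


Dynkin diagram of C (from the 6 off-diagonal −1 entries): D_4.

W_29-reps of the 15 weights in Ā_29 (same 4-coord order as C):

  1: (6, 6, 1, 2)
  2: (10, 5, 3, 1)
  3: (6, 6, 5, 4)
  4: (6, 6, 5, 4)
  5: (4, 14, 1, 1)
  6: (10, 5, 3, 1)
  7: (6, 6, 5, 4)
  8: (4, 14, 1, 1)
  9: (4, 14, 1, 1)
  10: (10, 5, 3, 1)
  11: (4, 14, 1, 1)
  12: (6, 6, 5, 4)
  13: (6, 6, 5, 4)
  14: (6, 6, 1, 2)
  15: (3, 3, 9, 3)

5 distinct reps among the 15 weights ⇒ 5 W_29-linkage classes:

[[1, 14], [2, 6, 10], [3, 4, 7, 12, 13], [5, 8, 9, 11], [15]]


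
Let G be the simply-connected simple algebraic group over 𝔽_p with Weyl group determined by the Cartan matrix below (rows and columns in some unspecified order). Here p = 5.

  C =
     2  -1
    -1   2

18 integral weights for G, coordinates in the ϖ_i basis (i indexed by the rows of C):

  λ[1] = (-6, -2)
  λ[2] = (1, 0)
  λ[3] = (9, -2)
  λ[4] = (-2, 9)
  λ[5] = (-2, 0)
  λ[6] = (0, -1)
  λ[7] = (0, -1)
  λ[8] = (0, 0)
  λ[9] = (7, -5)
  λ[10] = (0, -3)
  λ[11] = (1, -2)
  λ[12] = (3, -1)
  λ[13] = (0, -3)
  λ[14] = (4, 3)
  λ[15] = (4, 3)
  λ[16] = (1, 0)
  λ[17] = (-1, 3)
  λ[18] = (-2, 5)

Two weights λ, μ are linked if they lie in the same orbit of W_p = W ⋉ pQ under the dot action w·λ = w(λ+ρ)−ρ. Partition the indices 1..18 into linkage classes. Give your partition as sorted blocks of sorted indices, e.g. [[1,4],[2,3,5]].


A_2 Cartan matrix, 2 simple roots permuted; ρ=(1,1).

Ā_5 reps of the 18 weights (A_2, coords as presented):

  λ_1+ρ ↦ (0, 4) · λ_2+ρ ↦ (2, 1) · λ_3+ρ ↦ (0, 4) · λ_4+ρ ↦ (4, 0) · λ_5+ρ ↦ (1, 0) · λ_6+ρ ↦ (1, 0) · λ_7+ρ ↦ (1, 0) · λ_8+ρ ↦ (1, 1) · λ_9+ρ ↦ (1, 1) · λ_10+ρ ↦ (1, 1) · λ_11+ρ ↦ (1, 1) · λ_12+ρ ↦ (4, 0) · λ_13+ρ ↦ (1, 1) · λ_14+ρ ↦ (1, 0) · λ_15+ρ ↦ (1, 0) · λ_16+ρ ↦ (2, 1) · λ_17+ρ ↦ (0, 4) · λ_18+ρ ↦ (0, 4)

Linkage partition of the 18 weights (5 classes, p=5):

[[1, 3, 17, 18], [2, 16], [4, 12], [5, 6, 7, 14, 15], [8, 9, 10, 11, 13]]


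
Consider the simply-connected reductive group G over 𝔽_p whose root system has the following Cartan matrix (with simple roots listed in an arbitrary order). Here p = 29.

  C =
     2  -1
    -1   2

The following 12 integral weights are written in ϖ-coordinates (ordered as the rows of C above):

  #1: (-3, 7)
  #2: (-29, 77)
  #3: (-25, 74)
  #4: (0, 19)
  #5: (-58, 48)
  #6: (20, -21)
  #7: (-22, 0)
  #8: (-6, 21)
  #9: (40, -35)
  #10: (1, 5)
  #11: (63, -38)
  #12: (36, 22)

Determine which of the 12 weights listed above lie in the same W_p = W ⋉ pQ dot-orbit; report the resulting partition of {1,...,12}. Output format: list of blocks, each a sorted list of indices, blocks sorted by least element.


A_2 Cartan matrix, 2 simple roots permuted; ρ=(1,1).

Each λ_j+ρ reduced to Ā_29; 2-tuples below use C's row order:

  λ_1 → (2, 6) · λ_2 → (1, 20) · λ_3 → (5, 17) · λ_4 → (1, 20) · λ_5 → (1, 20) · λ_6 → (1, 20) · λ_7 → (1, 20) · λ_8 → (5, 17) · λ_9 → (5, 17) · λ_10 → (2, 6) · λ_11 → (2, 6) · λ_12 → (2, 6)

Linkage partition of the 12 weights (3 classes, p=29):

[[1, 10, 11, 12], [2, 4, 5, 6, 7], [3, 8, 9]]


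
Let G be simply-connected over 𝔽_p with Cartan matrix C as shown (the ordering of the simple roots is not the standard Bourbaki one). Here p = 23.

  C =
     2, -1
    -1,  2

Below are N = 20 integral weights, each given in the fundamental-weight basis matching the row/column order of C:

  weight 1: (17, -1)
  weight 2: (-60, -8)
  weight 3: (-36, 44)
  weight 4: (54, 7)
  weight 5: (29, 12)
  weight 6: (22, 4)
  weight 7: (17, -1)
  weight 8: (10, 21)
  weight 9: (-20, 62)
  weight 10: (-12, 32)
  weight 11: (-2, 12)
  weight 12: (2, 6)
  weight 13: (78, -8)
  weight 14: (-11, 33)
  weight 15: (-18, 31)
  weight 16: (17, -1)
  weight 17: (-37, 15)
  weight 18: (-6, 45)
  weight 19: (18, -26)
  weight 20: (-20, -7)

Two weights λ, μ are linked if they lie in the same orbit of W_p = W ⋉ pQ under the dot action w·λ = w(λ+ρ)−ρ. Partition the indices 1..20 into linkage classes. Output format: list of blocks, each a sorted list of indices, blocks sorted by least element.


Root system A_2: the 2×2 matrix C matches after relabeling.

Each λ_j+ρ reduced to Ā_23; 2-tuples below use C's row order:

  λ_1+ρ ↦ (18, 0)
  λ_2+ρ ↦ (3, 7)
  λ_3+ρ ↦ (1, 12)
  λ_4+ρ ↦ (8, 6)
  λ_5+ρ ↦ (3, 7)
  λ_6+ρ ↦ (18, 0)
  λ_7+ρ ↦ (18, 0)
  λ_8+ρ ↦ (1, 12)
  λ_9+ρ ↦ (4, 17)
  λ_10+ρ ↦ (1, 12)
  λ_11+ρ ↦ (1, 12)
  λ_12+ρ ↦ (3, 7)
  λ_13+ρ ↦ (3, 7)
  λ_14+ρ ↦ (1, 12)
  λ_15+ρ ↦ (8, 6)
  λ_16+ρ ↦ (18, 0)
  λ_17+ρ ↦ (3, 7)
  λ_18+ρ ↦ (18, 0)
  λ_19+ρ ↦ (4, 17)
  λ_20+ρ ↦ (4, 17)

Linkage partition of the 20 weights (5 classes, p=23):

[[1, 6, 7, 16, 18], [2, 5, 12, 13, 17], [3, 8, 10, 11, 14], [4, 15], [9, 19, 20]]


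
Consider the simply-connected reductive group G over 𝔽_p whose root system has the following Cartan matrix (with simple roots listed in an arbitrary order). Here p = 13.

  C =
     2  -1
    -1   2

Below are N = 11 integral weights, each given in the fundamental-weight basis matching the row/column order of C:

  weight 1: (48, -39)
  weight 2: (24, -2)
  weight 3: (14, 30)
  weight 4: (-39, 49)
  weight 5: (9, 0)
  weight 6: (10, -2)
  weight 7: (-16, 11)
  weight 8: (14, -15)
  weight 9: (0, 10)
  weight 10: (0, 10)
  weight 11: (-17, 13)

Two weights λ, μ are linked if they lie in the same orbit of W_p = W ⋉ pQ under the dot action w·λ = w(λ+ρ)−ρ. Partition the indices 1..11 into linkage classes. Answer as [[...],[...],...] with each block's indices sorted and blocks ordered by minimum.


C ↔ A_2 under row/col permutation; |W(A_2)| = 6.

Ā_13 reps of the 11 weights (A_2, coords as presented):

  [1] (10, 1)
  [2] (1, 11)
  [3] (5, 6)
  [4] (1, 11)
  [5] (10, 1)
  [6] (10, 1)
  [7] (10, 1)
  [8] (1, 11)
  [9] (1, 11)
  [10] (1, 11)
  [11] (10, 1)

Partition of {1..11} into 3 W_13-dot-orbits:

[[1, 5, 6, 7, 11], [2, 4, 8, 9, 10], [3]]


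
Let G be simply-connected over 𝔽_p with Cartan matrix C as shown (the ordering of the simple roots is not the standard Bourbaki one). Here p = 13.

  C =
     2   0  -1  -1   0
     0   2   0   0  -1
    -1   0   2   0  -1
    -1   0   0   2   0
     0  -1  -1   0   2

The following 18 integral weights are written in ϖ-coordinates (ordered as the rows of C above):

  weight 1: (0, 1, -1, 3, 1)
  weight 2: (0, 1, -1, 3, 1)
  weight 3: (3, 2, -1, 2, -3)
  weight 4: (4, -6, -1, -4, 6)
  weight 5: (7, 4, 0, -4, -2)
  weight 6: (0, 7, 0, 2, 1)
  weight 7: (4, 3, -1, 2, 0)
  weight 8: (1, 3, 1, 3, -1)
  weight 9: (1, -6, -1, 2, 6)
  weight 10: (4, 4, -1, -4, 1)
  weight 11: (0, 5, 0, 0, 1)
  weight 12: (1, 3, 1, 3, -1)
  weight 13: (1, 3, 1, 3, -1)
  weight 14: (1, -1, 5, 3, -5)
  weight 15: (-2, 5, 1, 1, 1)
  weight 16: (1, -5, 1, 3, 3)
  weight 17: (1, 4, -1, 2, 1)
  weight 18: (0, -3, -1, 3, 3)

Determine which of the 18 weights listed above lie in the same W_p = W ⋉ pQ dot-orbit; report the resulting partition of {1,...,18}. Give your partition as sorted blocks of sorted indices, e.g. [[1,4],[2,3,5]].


C ↔ A_5 under row/col permutation; |W(A_5)| = 720.

W_13-reps of the 18 weights in Ā_13 (same 5-coord order as C):

    λ_1+ρ ↦ (1, 2, 0, 4, 2)
    λ_2+ρ ↦ (1, 2, 0, 4, 2)
    λ_3+ρ ↦ (2, 1, 2, 3, 0)
    λ_4+ρ ↦ (2, 5, 0, 3, 2)
    λ_5+ρ ↦ (5, 4, 0, 3, 1)
    λ_6+ρ ↦ (1, 6, 1, 1, 2)
    λ_7+ρ ↦ (5, 4, 0, 3, 1)
    λ_8+ρ ↦ (2, 4, 2, 4, 0)
    λ_9+ρ ↦ (2, 5, 0, 3, 2)
    λ_10+ρ ↦ (2, 5, 0, 3, 2)
    λ_11+ρ ↦ (1, 6, 1, 1, 2)
    λ_12+ρ ↦ (2, 4, 2, 4, 0)
    λ_13+ρ ↦ (2, 4, 2, 4, 0)
    λ_14+ρ ↦ (2, 4, 2, 4, 0)
    λ_15+ρ ↦ (1, 6, 1, 1, 2)
    λ_16+ρ ↦ (2, 4, 2, 4, 0)
    λ_17+ρ ↦ (2, 5, 0, 3, 2)
    λ_18+ρ ↦ (1, 2, 0, 4, 2)

The 18 indices split into 6 linkage classes (same alcove rep ⇔ same W_13-dot-orbit):

[[1, 2, 18], [3], [4, 9, 10, 17], [5, 7], [6, 11, 15], [8, 12, 13, 14, 16]]


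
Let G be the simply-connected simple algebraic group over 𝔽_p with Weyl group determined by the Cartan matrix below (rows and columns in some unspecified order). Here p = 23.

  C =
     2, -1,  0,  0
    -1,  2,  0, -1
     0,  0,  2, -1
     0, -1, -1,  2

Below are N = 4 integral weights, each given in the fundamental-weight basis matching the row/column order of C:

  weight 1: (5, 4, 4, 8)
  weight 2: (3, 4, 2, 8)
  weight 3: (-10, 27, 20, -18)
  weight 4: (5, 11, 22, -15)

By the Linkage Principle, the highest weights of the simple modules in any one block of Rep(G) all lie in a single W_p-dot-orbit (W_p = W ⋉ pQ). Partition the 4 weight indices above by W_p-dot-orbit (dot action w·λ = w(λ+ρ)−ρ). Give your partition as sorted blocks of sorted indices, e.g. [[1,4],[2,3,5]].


Root system A_4: the 4×4 matrix C matches after relabeling.

λ_j+ρ reflected into Ā_23 (⟨·,θ^∨⟩≤23); 4-tuples as given:

  [1] (4, 5, 3, 9) · [2] (4, 5, 3, 9) · [3] (0, 2, 5, 12) · [4] (0, 2, 5, 12)

The 4 indices split into 2 linkage classes (same alcove rep ⇔ same W_23-dot-orbit):

[[1, 2], [3, 4]]


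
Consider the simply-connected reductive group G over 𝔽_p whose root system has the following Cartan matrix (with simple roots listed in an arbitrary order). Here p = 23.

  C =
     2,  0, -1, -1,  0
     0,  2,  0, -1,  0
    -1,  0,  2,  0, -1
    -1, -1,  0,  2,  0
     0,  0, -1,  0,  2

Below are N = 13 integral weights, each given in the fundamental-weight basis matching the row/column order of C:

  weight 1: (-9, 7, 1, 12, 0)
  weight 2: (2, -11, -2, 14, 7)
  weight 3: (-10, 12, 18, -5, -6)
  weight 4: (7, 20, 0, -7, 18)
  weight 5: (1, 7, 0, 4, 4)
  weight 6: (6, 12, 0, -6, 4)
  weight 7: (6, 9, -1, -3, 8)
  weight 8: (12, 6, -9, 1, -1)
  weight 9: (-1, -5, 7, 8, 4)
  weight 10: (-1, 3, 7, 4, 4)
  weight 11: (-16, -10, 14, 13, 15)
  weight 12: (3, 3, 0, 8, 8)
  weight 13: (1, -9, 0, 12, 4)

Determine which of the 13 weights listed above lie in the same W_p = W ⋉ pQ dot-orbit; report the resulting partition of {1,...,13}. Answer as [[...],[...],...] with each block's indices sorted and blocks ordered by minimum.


Type A_5, rank 5, |W|=720; reorder rows/cols to standard.

Alcove-folded reps (p=23, 13 weights, presented ϖ-order):

    [1] (2, 8, 1, 5, 5)
    [2] (2, 8, 1, 5, 5)
    [3] (4, 0, 1, 9, 5)
    [4] (2, 5, 0, 1, 1)
    [5] (2, 8, 1, 5, 5)
    [6] (2, 8, 1, 5, 5)
    [7] (5, 7, 0, 2, 8)
    [8] (5, 7, 0, 2, 8)
    [9] (0, 4, 8, 5, 5)
    [10] (0, 4, 8, 5, 5)
    [11] (5, 7, 0, 2, 8)
    [12] (4, 0, 1, 9, 5)
    [13] (2, 8, 1, 5, 5)

The 13 indices split into 5 linkage classes (same alcove rep ⇔ same W_23-dot-orbit):

[[1, 2, 5, 6, 13], [3, 12], [4], [7, 8, 11], [9, 10]]


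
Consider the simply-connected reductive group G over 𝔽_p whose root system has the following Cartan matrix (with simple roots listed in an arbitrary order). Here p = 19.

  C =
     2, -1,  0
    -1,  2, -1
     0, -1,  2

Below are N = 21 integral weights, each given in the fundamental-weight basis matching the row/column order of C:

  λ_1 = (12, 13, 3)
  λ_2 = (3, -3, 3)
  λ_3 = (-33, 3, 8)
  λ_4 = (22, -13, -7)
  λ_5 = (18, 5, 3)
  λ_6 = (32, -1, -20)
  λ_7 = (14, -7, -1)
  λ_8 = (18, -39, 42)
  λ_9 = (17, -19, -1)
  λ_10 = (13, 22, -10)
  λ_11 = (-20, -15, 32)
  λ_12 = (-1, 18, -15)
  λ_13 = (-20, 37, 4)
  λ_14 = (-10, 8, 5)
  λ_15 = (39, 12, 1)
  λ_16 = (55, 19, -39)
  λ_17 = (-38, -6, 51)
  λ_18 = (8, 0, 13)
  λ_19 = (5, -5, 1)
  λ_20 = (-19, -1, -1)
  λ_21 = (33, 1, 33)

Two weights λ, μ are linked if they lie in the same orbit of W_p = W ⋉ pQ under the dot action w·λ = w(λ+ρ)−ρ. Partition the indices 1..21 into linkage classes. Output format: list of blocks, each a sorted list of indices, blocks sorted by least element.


C ↔ A_3 under row/col permutation; |W(A_3)| = 24.

W_19-reps of the 21 weights in Ā_19 (same 3-coord order as C):

  λ_1 → (1, 6, 8);  λ_2 → (2, 2, 2);  λ_3 → (9, 0, 6);  λ_4 → (1, 6, 8);  λ_5 → (9, 0, 6);  λ_6 → (0, 5, 14);  λ_7 → (9, 0, 6);  λ_8 → (0, 5, 14);  λ_9 → (0, 0, 18);  λ_10 → (4, 1, 9);  λ_11 → (0, 5, 14);  λ_12 → (0, 5, 14);  λ_13 → (0, 5, 14);  λ_14 → (9, 0, 6);  λ_15 → (2, 2, 2);  λ_16 → (0, 0, 18);  λ_17 → (4, 1, 9);  λ_18 → (4, 1, 9);  λ_19 → (2, 2, 2);  λ_20 → (0, 0, 18);  λ_21 → (2, 2, 2)

Grouping the 21 weights by Ā_19-representative: 6 linkage classes.

[[1, 4], [2, 15, 19, 21], [3, 5, 7, 14], [6, 8, 11, 12, 13], [9, 16, 20], [10, 17, 18]]


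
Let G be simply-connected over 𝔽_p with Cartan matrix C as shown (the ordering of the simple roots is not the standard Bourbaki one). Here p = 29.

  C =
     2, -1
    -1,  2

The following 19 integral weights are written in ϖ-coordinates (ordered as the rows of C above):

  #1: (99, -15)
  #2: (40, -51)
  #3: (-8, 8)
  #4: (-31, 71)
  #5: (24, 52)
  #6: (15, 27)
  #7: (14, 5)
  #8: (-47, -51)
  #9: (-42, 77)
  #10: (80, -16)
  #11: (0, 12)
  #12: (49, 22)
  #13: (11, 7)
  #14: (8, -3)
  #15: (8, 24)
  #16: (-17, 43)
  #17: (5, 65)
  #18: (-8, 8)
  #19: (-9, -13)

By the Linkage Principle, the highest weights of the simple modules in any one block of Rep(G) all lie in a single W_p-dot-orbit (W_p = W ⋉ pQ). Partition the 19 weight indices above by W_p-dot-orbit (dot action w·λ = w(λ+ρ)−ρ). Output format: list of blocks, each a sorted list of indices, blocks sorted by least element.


Cartan matrix: type A_2 (|W|=6); un-permuting the 2 rows.

W_29-reps of the 19 weights in Ā_29 (same 2-coord order as C):

    1: (1, 13)
    2: (12, 8)
    3: (7, 2)
    4: (1, 13)
    5: (4, 20)
    6: (1, 13)
    7: (15, 6)
    8: (12, 8)
    9: (12, 8)
    10: (15, 6)
    11: (1, 13)
    12: (15, 6)
    13: (12, 8)
    14: (7, 2)
    15: (4, 20)
    16: (1, 13)
    17: (15, 6)
    18: (7, 2)
    19: (12, 8)

The 19 indices split into 5 linkage classes (same alcove rep ⇔ same W_29-dot-orbit):

[[1, 4, 6, 11, 16], [2, 8, 9, 13, 19], [3, 14, 18], [5, 15], [7, 10, 12, 17]]


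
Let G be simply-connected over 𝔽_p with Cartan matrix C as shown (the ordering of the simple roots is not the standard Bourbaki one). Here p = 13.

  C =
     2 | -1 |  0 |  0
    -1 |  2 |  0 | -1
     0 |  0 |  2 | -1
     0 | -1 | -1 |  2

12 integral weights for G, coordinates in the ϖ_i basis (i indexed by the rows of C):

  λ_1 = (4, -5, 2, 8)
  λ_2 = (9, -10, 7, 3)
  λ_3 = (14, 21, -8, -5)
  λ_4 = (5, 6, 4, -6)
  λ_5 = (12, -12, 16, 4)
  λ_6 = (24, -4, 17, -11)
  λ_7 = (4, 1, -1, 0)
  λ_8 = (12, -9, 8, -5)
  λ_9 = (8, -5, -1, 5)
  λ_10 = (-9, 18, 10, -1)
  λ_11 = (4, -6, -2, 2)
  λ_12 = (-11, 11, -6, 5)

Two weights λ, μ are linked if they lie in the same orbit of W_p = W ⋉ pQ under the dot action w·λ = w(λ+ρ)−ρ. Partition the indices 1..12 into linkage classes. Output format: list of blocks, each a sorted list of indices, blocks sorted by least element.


C ↔ A_4 under row/col permutation; |W(A_4)| = 120.

Alcove-folded reps (p=13, 12 weights, presented ϖ-order):

  λ_1 → (1, 4, 3, 5);  λ_2 → (1, 4, 3, 5);  λ_3 → (5, 4, 0, 2);  λ_4 → (6, 2, 0, 5);  λ_5 → (5, 4, 0, 2);  λ_6 → (1, 4, 3, 5);  λ_7 → (5, 2, 0, 1);  λ_8 → (1, 4, 3, 5);  λ_9 → (5, 4, 0, 2);  λ_10 → (5, 4, 0, 2);  λ_11 → (0, 2, 2, 1);  λ_12 → (5, 2, 0, 1)

5 distinct reps among the 12 weights ⇒ 5 W_13-linkage classes:

[[1, 2, 6, 8], [3, 5, 9, 10], [4], [7, 12], [11]]


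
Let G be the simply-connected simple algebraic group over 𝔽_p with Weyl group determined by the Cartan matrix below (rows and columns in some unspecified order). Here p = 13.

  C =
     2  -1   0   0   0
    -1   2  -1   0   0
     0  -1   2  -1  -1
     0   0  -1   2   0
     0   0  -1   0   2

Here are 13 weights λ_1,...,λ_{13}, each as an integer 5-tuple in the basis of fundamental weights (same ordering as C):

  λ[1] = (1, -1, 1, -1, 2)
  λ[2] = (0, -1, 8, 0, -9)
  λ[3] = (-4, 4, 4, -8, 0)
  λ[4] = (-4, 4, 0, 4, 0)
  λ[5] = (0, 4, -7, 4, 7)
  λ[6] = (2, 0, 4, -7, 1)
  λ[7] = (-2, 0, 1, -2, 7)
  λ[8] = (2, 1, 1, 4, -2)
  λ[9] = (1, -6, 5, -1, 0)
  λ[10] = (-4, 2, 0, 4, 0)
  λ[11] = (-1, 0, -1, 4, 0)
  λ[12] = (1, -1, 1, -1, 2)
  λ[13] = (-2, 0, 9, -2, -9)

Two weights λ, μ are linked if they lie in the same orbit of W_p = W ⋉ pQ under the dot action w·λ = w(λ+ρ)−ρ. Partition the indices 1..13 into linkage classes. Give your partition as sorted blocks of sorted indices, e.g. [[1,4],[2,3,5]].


C ↔ D_5 under row/col permutation; |W(D_5)| = 1920.

Ā_13 reps of the 13 weights (D_5, coords as presented):

    λ_1+ρ ↦ (2, 0, 2, 0, 3)
    λ_2+ρ ↦ (1, 0, 1, 1, 8)
    λ_3+ρ ↦ (3, 0, 1, 5, 1)
    λ_4+ρ ↦ (3, 0, 1, 5, 1)
    λ_5+ρ ↦ (0, 1, 4, 1, 2)
    λ_6+ρ ↦ (3, 0, 1, 5, 1)
    λ_7+ρ ↦ (1, 0, 1, 1, 8)
    λ_8+ρ ↦ (3, 0, 1, 5, 1)
    λ_9+ρ ↦ (3, 2, 1, 0, 1)
    λ_10+ρ ↦ (3, 0, 1, 5, 1)
    λ_11+ρ ↦ (0, 1, 0, 5, 1)
    λ_12+ρ ↦ (2, 0, 2, 0, 3)
    λ_13+ρ ↦ (1, 0, 1, 1, 8)

These 13 weights hit 6 W_13-dot-orbits; sizes (2, 3, 5, 1, 1, 1):

[[1, 12], [2, 7, 13], [3, 4, 6, 8, 10], [5], [9], [11]]


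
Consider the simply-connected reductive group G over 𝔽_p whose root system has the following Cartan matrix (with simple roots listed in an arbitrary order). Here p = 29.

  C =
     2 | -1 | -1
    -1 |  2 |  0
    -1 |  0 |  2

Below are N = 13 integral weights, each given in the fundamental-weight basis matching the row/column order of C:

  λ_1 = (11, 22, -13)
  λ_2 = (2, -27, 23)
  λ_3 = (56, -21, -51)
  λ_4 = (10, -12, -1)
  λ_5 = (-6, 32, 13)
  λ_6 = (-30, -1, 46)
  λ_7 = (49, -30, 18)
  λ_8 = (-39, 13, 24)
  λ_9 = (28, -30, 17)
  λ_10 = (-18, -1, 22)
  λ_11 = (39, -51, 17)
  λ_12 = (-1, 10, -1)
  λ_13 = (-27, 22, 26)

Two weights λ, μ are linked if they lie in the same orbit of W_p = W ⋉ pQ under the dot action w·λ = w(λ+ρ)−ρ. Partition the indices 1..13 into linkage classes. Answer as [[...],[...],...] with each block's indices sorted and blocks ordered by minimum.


Type A_3, rank 3, |W|=24; reorder rows/cols to standard.

W_29-reps of the 13 weights in Ā_29 (same 3-coord order as C):

  λ_1 → (0, 17, 6);  λ_2 → (23, 3, 1);  λ_3 → (8, 13, 1);  λ_4 → (0, 11, 0);  λ_5 → (1, 15, 4);  λ_6 → (0, 11, 0);  λ_7 → (11, 0, 10);  λ_8 → (1, 15, 4);  λ_9 → (0, 11, 0);  λ_10 → (0, 17, 6);  λ_11 → (11, 0, 10);  λ_12 → (0, 11, 0);  λ_13 → (23, 3, 1)

Partition of {1..13} into 6 W_29-dot-orbits:

[[1, 10], [2, 13], [3], [4, 6, 9, 12], [5, 8], [7, 11]]


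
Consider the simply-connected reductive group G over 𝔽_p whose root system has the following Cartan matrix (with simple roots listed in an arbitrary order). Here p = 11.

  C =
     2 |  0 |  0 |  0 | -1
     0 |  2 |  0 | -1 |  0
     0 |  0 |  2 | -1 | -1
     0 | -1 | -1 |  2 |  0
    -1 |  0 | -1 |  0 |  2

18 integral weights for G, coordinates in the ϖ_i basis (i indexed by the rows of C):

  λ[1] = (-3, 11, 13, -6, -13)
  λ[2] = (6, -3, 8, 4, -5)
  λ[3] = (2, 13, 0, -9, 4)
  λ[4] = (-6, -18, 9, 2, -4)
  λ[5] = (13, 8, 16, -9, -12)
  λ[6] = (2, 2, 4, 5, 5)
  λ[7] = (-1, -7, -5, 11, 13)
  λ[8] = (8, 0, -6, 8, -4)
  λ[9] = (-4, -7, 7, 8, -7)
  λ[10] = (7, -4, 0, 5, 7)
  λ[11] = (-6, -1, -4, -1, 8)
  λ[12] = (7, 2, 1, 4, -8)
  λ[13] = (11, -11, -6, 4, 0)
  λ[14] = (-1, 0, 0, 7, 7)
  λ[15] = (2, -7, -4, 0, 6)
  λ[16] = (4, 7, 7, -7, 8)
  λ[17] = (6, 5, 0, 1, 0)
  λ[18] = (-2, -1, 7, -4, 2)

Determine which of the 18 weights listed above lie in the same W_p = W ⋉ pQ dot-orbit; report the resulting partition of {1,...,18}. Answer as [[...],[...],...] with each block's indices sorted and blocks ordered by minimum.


C ↔ A_5 under row/col permutation; |W(A_5)| = 720.

Folding the 18 weights λ_j+ρ into Ā_11 (reps in the given 5-coord order):

  λ_1 → (1, 0, 1, 2, 1);  λ_2 → (2, 2, 4, 1, 1);  λ_3 → (2, 2, 4, 1, 1);  λ_4 → (2, 2, 4, 1, 1);  λ_5 → (1, 0, 1, 2, 1);  λ_6 → (0, 0, 1, 2, 2);  λ_7 → (5, 3, 0, 0, 1);  λ_8 → (1, 1, 3, 1, 5);  λ_9 → (0, 0, 1, 2, 2);  λ_10 → (2, 2, 4, 1, 1);  λ_11 → (5, 3, 0, 0, 1);  λ_12 → (1, 3, 5, 0, 2);  λ_13 → (1, 1, 3, 1, 5);  λ_14 → (1, 0, 1, 2, 1);  λ_15 → (2, 2, 4, 1, 1);  λ_16 → (0, 0, 1, 2, 2);  λ_17 → (1, 0, 1, 2, 1);  λ_18 → (1, 3, 5, 0, 2)

These 18 weights hit 6 W_11-dot-orbits; sizes (4, 5, 3, 2, 2, 2):

[[1, 5, 14, 17], [2, 3, 4, 10, 15], [6, 9, 16], [7, 11], [8, 13], [12, 18]]
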